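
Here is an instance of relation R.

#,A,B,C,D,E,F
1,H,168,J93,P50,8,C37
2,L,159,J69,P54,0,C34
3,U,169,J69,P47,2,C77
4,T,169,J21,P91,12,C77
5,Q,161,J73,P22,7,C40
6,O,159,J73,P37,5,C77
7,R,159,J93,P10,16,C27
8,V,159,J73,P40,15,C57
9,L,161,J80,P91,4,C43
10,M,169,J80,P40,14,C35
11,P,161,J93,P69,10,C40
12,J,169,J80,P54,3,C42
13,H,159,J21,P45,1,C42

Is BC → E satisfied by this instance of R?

(B=168, C=J93): row 1 → E = 8 ✓
(B=159, C=J69): row 2 → E = 0 ✓
(B=169, C=J69): row 3 → E = 2 ✓
(B=169, C=J21): row 4 → E = 12 ✓
(B=161, C=J73): row 5 → E = 7 ✓
(B=159, C=J73): rows 6, 8 → E takes values {5, 15} — violation
(B=159, C=J93): row 7 → E = 16 ✓
(B=161, C=J80): row 9 → E = 4 ✓
(B=169, C=J80): rows 10, 12 → E takes values {14, 3} — violation
(B=161, C=J93): row 11 → E = 10 ✓
(B=159, C=J21): row 13 → E = 1 ✓
Two rows agree on BC but differ on E, so BC → E does not hold.

No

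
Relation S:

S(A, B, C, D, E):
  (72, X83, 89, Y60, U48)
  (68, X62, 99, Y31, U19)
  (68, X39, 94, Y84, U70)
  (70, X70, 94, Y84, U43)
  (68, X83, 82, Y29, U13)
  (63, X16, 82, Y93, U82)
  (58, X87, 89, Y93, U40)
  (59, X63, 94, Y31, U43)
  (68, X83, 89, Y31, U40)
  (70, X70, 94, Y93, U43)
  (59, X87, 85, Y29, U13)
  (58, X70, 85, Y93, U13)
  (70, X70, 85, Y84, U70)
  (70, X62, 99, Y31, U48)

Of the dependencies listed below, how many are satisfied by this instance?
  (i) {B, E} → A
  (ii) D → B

(i) {B, E} → A: every LHS value maps to a single RHS value — holds.
(ii) D → B: D=Y31: 4 rows → B takes values {X62, X63, X83} — violation; D=Y84: 3 rows → B takes values {X39, X70} — violation; D=Y29: 2 rows → B takes values {X83, X87} — violation; D=Y93: 4 rows → B takes values {X16, X87, X70} — violation — fails.
1 of the 2 dependencies holds.

1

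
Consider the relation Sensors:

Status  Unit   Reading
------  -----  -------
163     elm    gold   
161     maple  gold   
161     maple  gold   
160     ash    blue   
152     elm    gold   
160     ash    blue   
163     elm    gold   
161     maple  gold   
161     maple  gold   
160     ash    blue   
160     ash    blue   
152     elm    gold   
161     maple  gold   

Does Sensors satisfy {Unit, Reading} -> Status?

(Unit=elm, Reading=gold): 4 rows → Status takes values {163, 152} — violation
(Unit=maple, Reading=gold): 5 rows → Status = 161, 161, 161, 161, 161 ✓
(Unit=ash, Reading=blue): 4 rows → Status = 160, 160, 160, 160 ✓
Two rows agree on {Unit, Reading} but differ on Status, so {Unit, Reading} -> Status does not hold.

No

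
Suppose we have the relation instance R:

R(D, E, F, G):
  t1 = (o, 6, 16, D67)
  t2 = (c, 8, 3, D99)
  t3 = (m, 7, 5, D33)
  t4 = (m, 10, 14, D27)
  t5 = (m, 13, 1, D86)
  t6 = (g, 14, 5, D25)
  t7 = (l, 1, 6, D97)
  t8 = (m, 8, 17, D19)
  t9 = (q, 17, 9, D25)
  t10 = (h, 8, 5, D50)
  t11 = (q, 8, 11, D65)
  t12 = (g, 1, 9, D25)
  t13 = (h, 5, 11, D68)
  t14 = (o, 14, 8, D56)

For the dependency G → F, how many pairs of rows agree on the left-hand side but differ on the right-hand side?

2

G=D25: violating pairs (6,9), (6,12) — 2 pairs.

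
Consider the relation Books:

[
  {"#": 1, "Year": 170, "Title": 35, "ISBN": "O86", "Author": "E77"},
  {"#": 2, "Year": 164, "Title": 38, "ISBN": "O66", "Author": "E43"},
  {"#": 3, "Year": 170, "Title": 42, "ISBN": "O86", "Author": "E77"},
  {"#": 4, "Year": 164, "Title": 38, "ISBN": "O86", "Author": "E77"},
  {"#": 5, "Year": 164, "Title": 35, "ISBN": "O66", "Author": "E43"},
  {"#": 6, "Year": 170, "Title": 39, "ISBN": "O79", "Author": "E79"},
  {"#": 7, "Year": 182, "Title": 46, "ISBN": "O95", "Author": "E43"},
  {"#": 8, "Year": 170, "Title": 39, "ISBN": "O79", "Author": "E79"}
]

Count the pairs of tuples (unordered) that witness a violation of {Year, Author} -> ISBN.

(Year=170, Author=E77): all 2 rows agree on ISBN — 0 pairs.
(Year=164, Author=E43): all 2 rows agree on ISBN — 0 pairs.
(Year=170, Author=E79): all 2 rows agree on ISBN — 0 pairs.

0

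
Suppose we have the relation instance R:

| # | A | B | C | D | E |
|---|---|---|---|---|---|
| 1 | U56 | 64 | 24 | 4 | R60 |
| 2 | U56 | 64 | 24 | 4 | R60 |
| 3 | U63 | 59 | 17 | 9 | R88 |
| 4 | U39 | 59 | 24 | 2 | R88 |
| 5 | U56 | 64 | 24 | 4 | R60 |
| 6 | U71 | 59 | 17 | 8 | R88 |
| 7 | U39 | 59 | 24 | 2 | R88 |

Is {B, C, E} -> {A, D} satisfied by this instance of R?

(B=64, C=24, E=R60): rows 1, 2, 5 → {A,D} = (U56, 4), (U56, 4), (U56, 4) ✓
(B=59, C=17, E=R88): rows 3, 6 → {A,D} takes values {(U63, 9), (U71, 8)} — violation
(B=59, C=24, E=R88): rows 4, 7 → {A,D} = (U39, 2), (U39, 2) ✓
Two rows agree on {B, C, E} but differ on {A, D}, so {B, C, E} -> {A, D} does not hold.

No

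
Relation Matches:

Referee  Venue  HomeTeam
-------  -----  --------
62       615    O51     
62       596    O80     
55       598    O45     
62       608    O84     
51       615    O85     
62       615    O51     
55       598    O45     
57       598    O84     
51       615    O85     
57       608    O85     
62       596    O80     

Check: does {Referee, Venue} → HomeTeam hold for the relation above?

Yes

(Referee=62, Venue=615): 2 rows → HomeTeam = O51, O51 ✓
(Referee=62, Venue=596): 2 rows → HomeTeam = O80, O80 ✓
(Referee=55, Venue=598): 2 rows → HomeTeam = O45, O45 ✓
(Referee=62, Venue=608): 1 row → HomeTeam = O84 ✓
(Referee=51, Venue=615): 2 rows → HomeTeam = O85, O85 ✓
(Referee=57, Venue=598): 1 row → HomeTeam = O84 ✓
(Referee=57, Venue=608): 1 row → HomeTeam = O85 ✓
Every {Referee, Venue} value is associated with a single HomeTeam value, so {Referee, Venue} → HomeTeam holds.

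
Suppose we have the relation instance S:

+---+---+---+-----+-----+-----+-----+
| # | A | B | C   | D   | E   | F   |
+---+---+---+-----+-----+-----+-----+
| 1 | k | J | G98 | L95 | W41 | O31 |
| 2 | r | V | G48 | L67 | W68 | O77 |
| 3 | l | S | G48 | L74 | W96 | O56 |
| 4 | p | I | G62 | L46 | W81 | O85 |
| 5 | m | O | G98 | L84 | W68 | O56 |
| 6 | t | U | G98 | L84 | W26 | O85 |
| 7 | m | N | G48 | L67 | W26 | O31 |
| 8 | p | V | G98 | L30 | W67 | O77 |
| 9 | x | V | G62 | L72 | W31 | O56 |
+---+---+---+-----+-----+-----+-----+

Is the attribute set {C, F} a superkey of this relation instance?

All 9 rows have distinct {C, F} values, so {C, F} → (all attributes) holds and {C, F} is a superkey.

Yes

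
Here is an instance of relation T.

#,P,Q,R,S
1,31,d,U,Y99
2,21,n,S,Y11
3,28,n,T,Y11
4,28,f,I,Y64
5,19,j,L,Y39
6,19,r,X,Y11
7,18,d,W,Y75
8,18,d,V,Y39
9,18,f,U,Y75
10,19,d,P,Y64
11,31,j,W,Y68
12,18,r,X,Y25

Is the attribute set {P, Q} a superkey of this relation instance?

No

Rows 7 and 8 have the same {P, Q} value (P=18, Q=d) but are distinct tuples, so {P, Q} does not determine every attribute — not a superkey.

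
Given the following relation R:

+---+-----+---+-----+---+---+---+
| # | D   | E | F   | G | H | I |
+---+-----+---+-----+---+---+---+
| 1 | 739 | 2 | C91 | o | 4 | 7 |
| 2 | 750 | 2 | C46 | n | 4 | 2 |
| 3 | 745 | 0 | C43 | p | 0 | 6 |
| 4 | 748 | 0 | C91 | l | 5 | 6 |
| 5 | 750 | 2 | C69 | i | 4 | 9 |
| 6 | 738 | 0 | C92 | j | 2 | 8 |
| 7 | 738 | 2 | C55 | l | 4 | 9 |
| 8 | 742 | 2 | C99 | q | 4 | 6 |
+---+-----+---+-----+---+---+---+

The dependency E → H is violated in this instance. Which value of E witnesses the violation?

0

E=2: rows 1, 2, 5, 7, 8 → H = 4, 4, 4, 4, 4 ✓
E=0: rows 3, 4, 6 → H takes values {0, 5, 2} — violation
The only E value with inconsistent H is E=0.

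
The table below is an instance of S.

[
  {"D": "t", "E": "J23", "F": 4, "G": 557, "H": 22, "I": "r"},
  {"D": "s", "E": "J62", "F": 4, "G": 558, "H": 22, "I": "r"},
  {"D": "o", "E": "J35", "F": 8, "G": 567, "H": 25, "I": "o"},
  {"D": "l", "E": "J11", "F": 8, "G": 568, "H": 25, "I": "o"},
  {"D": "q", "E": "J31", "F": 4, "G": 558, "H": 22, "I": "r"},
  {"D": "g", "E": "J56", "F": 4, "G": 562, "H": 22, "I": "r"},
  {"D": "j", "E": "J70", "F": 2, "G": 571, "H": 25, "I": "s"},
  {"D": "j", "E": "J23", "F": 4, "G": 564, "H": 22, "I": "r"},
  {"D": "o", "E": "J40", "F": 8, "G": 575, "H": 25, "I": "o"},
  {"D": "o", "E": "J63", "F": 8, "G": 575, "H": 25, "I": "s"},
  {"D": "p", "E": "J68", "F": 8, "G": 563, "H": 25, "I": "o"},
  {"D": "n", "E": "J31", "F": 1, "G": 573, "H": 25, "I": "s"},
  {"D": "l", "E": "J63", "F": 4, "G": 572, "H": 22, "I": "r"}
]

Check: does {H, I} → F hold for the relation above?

No

(H=22, I=r): 6 rows → F = 4, 4, 4, 4, 4, 4 ✓
(H=25, I=o): 4 rows → F = 8, 8, 8, 8 ✓
(H=25, I=s): 3 rows → F takes values {2, 8, 1} — violation
Two rows agree on {H, I} but differ on F, so {H, I} → F does not hold.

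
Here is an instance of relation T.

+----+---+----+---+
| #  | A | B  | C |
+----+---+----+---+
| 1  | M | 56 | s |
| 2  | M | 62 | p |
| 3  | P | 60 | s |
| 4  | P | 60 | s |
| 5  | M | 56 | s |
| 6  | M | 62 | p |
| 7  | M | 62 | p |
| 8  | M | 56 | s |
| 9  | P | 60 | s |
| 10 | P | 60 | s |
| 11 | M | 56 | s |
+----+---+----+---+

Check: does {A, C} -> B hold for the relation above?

(A=M, C=s): rows 1, 5, 8, 11 → B = 56, 56, 56, 56 ✓
(A=M, C=p): rows 2, 6, 7 → B = 62, 62, 62 ✓
(A=P, C=s): rows 3, 4, 9, 10 → B = 60, 60, 60, 60 ✓
Every {A, C} value is associated with a single B value, so {A, C} -> B holds.

Yes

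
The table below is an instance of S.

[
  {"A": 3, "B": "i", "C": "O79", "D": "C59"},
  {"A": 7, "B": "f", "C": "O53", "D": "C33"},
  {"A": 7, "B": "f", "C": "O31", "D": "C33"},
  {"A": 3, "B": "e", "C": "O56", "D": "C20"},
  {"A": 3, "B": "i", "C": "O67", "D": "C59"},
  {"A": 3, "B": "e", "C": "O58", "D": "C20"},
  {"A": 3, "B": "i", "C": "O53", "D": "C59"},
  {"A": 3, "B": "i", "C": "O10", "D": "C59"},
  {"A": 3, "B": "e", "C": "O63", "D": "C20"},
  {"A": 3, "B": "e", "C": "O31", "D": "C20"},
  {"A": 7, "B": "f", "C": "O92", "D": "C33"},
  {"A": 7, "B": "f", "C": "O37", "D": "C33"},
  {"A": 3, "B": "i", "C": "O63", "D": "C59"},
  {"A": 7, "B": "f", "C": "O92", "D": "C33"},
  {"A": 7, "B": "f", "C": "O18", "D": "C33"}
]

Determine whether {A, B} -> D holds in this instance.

Yes

(A=3, B=i): 5 rows → D = C59, C59, C59, C59, C59 ✓
(A=7, B=f): 6 rows → D = C33, C33, C33, C33, C33, C33 ✓
(A=3, B=e): 4 rows → D = C20, C20, C20, C20 ✓
Every {A, B} value is associated with a single D value, so {A, B} -> D holds.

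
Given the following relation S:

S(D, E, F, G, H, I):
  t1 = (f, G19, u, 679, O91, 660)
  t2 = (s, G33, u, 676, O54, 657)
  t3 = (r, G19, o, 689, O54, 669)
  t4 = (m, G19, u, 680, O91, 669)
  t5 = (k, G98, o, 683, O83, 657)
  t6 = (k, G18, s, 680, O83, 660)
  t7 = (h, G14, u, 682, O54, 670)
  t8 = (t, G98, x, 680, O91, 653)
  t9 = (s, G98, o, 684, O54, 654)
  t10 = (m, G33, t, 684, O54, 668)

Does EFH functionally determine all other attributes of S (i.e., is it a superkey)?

No

Rows 1 and 4 have the same EFH value (E=G19, F=u, H=O91) but are distinct tuples, so EFH does not determine every attribute — not a superkey.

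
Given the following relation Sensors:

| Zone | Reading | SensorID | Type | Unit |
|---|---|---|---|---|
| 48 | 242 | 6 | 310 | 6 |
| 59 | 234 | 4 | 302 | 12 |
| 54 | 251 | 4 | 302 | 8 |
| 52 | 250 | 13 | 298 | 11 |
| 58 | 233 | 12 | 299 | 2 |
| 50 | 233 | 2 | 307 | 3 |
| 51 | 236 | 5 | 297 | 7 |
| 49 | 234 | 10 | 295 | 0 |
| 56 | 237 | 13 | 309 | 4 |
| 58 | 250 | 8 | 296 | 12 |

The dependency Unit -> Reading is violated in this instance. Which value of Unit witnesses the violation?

Unit=6: 1 row → Reading = 242 ✓
Unit=12: 2 rows → Reading takes values {234, 250} — violation
Unit=8: 1 row → Reading = 251 ✓
Unit=11: 1 row → Reading = 250 ✓
Unit=2: 1 row → Reading = 233 ✓
Unit=3: 1 row → Reading = 233 ✓
Unit=7: 1 row → Reading = 236 ✓
Unit=0: 1 row → Reading = 234 ✓
Unit=4: 1 row → Reading = 237 ✓
The only Unit value with inconsistent Reading is Unit=12.

12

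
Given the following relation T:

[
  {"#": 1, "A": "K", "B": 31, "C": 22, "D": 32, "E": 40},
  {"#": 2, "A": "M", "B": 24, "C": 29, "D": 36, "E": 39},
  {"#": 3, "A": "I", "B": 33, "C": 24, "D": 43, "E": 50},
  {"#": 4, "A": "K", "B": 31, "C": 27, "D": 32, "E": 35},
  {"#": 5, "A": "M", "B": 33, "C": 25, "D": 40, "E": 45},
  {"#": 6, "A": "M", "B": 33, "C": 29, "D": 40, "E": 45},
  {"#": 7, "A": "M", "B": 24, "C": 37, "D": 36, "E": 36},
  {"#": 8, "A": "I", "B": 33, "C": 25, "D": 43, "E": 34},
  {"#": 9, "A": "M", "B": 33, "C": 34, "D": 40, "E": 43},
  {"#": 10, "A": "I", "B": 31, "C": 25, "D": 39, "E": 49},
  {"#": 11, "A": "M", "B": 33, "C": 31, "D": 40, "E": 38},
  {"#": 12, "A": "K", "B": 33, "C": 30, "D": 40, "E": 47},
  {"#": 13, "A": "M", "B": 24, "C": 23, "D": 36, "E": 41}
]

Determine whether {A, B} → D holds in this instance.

(A=K, B=31): rows 1, 4 → D = 32, 32 ✓
(A=M, B=24): rows 2, 7, 13 → D = 36, 36, 36 ✓
(A=I, B=33): rows 3, 8 → D = 43, 43 ✓
(A=M, B=33): rows 5, 6, 9, 11 → D = 40, 40, 40, 40 ✓
(A=I, B=31): row 10 → D = 39 ✓
(A=K, B=33): row 12 → D = 40 ✓
Every {A, B} value is associated with a single D value, so {A, B} → D holds.

Yes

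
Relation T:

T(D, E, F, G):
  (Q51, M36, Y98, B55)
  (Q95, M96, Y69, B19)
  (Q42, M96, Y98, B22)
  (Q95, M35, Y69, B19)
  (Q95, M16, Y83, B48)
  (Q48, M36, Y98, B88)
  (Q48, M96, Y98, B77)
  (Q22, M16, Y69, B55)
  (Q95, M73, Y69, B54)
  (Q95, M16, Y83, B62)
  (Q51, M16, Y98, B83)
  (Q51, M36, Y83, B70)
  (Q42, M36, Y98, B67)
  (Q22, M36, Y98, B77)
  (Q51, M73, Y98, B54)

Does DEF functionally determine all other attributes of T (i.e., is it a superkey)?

Two distinct rows share (D=Q95, E=M16, F=Y83), so DEF does not determine every attribute — not a superkey.

No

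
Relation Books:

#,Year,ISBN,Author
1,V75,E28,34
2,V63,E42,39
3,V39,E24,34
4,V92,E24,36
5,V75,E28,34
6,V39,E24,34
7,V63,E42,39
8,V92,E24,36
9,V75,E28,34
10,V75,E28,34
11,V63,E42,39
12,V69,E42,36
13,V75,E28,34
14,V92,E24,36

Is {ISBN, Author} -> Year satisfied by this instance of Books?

Yes

(ISBN=E28, Author=34): rows 1, 5, 9, 10, 13 → Year = V75, V75, V75, V75, V75 ✓
(ISBN=E42, Author=39): rows 2, 7, 11 → Year = V63, V63, V63 ✓
(ISBN=E24, Author=34): rows 3, 6 → Year = V39, V39 ✓
(ISBN=E24, Author=36): rows 4, 8, 14 → Year = V92, V92, V92 ✓
(ISBN=E42, Author=36): row 12 → Year = V69 ✓
Every {ISBN, Author} value is associated with a single Year value, so {ISBN, Author} -> Year holds.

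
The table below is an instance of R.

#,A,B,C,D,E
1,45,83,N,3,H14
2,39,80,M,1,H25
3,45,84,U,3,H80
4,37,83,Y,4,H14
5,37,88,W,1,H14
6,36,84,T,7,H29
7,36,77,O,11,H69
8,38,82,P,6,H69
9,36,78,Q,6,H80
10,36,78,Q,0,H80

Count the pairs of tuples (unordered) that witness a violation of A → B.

7

A=45: violating pairs (1,3) — 1 pair.
A=37: violating pairs (4,5) — 1 pair.
A=36: violating pairs (6,7), (6,9), (6,10), (7,9), (7,10) — 5 pairs.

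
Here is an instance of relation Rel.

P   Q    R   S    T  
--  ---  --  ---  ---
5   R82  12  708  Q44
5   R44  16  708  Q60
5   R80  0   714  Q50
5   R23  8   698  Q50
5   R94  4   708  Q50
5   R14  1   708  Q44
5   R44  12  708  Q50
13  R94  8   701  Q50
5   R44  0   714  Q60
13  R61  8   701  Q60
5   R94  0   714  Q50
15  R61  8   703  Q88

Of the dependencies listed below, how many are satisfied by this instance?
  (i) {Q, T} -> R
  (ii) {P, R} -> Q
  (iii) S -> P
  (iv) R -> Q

(i) {Q, T} -> R: (Q=R44, T=Q60): 2 rows → R takes values {16, 0} — violation; (Q=R94, T=Q50): 3 rows → R takes values {4, 8, 0} — violation — fails.
(ii) {P, R} -> Q: (P=5, R=12): 2 rows → Q takes values {R82, R44} — violation; (P=5, R=0): 3 rows → Q takes values {R80, R44, R94} — violation; (P=13, R=8): 2 rows → Q takes values {R94, R61} — violation — fails.
(iii) S -> P: every LHS value maps to a single RHS value — holds.
(iv) R -> Q: R=12: 2 rows → Q takes values {R82, R44} — violation; R=0: 3 rows → Q takes values {R80, R44, R94} — violation; R=8: 4 rows → Q takes values {R23, R94, R61} — violation — fails.
1 of the 4 dependencies holds.

1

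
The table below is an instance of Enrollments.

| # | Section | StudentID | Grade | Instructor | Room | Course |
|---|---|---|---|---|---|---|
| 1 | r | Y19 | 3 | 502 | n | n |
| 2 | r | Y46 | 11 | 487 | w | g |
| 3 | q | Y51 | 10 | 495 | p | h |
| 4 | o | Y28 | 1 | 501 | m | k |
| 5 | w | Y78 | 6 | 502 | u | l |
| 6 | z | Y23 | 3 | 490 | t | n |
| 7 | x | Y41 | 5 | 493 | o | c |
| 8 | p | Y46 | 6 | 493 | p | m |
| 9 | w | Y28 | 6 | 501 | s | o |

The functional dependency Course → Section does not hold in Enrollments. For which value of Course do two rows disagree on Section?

n

Course=n: rows 1, 6 → Section takes values {r, z} — violation
Course=g: row 2 → Section = r ✓
Course=h: row 3 → Section = q ✓
Course=k: row 4 → Section = o ✓
Course=l: row 5 → Section = w ✓
Course=c: row 7 → Section = x ✓
Course=m: row 8 → Section = p ✓
Course=o: row 9 → Section = w ✓
The only Course value with inconsistent Section is Course=n.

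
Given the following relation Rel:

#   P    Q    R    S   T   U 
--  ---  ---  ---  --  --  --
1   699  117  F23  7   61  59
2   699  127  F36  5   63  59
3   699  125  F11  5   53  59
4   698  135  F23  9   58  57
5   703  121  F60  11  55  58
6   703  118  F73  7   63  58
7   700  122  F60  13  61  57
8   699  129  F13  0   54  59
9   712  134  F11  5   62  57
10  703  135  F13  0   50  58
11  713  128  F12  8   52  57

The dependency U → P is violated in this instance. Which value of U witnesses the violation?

57

U=59: rows 1, 2, 3, 8 → P = 699, 699, 699, 699 ✓
U=57: rows 4, 7, 9, 11 → P takes values {698, 700, 712, 713} — violation
U=58: rows 5, 6, 10 → P = 703, 703, 703 ✓
The only U value with inconsistent P is U=57.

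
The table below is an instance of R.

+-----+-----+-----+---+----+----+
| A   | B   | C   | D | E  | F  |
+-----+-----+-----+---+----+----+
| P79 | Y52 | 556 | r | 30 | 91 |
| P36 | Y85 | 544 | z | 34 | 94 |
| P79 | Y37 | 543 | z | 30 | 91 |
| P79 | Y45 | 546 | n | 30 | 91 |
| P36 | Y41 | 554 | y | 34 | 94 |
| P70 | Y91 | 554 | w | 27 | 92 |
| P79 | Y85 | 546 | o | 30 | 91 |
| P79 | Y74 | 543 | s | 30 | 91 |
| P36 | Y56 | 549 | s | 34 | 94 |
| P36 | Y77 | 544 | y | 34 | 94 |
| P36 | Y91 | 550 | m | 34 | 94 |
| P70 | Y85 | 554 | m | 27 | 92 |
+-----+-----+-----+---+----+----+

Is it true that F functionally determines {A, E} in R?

F=91: 5 rows → {A,E} = (P79, 30), (P79, 30), (P79, 30), (P79, 30), (P79, 30) ✓
F=94: 5 rows → {A,E} = (P36, 34), (P36, 34), (P36, 34), (P36, 34), (P36, 34) ✓
F=92: 2 rows → {A,E} = (P70, 27), (P70, 27) ✓
Every F value is associated with a single {A, E} value, so F -> {A, E} holds.

Yes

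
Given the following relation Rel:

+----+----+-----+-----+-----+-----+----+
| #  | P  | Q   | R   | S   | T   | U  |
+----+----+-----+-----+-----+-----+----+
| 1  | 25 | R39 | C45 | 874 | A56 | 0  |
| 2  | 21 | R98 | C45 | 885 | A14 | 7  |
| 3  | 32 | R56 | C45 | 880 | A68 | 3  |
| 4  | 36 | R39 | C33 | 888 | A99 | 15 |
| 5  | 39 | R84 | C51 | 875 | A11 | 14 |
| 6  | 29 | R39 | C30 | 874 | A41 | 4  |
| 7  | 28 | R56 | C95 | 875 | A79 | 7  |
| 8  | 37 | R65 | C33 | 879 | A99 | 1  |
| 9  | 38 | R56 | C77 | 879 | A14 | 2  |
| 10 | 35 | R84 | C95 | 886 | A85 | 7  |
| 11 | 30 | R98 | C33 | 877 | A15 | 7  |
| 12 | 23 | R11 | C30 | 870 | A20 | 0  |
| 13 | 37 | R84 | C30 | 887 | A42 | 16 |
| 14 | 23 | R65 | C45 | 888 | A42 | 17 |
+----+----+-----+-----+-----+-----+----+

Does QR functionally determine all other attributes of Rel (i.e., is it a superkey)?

All 14 rows have distinct QR values, so QR → (all attributes) holds and QR is a superkey.

Yes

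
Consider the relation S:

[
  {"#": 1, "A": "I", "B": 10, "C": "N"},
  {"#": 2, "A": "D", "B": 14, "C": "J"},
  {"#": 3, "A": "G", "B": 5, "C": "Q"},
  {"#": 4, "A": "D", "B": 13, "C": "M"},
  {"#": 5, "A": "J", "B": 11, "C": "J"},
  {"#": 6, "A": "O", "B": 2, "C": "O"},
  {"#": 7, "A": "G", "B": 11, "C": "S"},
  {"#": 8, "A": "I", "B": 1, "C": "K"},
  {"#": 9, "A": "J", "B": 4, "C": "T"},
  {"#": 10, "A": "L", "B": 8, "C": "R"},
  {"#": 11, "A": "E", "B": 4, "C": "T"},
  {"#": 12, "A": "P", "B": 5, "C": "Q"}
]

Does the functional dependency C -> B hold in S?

No

C=N: row 1 → B = 10 ✓
C=J: rows 2, 5 → B takes values {14, 11} — violation
C=Q: rows 3, 12 → B = 5, 5 ✓
C=M: row 4 → B = 13 ✓
C=O: row 6 → B = 2 ✓
C=S: row 7 → B = 11 ✓
C=K: row 8 → B = 1 ✓
C=T: rows 9, 11 → B = 4, 4 ✓
C=R: row 10 → B = 8 ✓
Two rows agree on C but differ on B, so C -> B does not hold.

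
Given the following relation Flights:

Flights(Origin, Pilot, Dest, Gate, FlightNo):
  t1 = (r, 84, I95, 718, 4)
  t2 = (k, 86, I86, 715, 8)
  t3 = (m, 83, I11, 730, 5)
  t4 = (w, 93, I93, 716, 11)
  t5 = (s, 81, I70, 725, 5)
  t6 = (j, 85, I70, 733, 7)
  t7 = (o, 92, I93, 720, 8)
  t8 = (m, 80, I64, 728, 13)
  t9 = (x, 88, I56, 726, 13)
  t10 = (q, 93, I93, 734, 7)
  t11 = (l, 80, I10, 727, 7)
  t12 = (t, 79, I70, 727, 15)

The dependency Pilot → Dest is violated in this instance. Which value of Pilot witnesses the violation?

80

Pilot=84: row 1 → Dest = I95 ✓
Pilot=86: row 2 → Dest = I86 ✓
Pilot=83: row 3 → Dest = I11 ✓
Pilot=93: rows 4, 10 → Dest = I93, I93 ✓
Pilot=81: row 5 → Dest = I70 ✓
Pilot=85: row 6 → Dest = I70 ✓
Pilot=92: row 7 → Dest = I93 ✓
Pilot=80: rows 8, 11 → Dest takes values {I64, I10} — violation
Pilot=88: row 9 → Dest = I56 ✓
Pilot=79: row 12 → Dest = I70 ✓
The only Pilot value with inconsistent Dest is Pilot=80.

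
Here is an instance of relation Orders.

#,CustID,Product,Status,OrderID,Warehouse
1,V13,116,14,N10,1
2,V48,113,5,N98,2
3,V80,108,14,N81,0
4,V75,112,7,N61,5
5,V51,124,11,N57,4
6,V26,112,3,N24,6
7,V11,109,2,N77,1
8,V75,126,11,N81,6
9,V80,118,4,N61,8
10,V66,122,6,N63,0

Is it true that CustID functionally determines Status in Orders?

CustID=V13: row 1 → Status = 14 ✓
CustID=V48: row 2 → Status = 5 ✓
CustID=V80: rows 3, 9 → Status takes values {14, 4} — violation
CustID=V75: rows 4, 8 → Status takes values {7, 11} — violation
CustID=V51: row 5 → Status = 11 ✓
CustID=V26: row 6 → Status = 3 ✓
CustID=V11: row 7 → Status = 2 ✓
CustID=V66: row 10 → Status = 6 ✓
Two rows agree on CustID but differ on Status, so CustID → Status does not hold.

No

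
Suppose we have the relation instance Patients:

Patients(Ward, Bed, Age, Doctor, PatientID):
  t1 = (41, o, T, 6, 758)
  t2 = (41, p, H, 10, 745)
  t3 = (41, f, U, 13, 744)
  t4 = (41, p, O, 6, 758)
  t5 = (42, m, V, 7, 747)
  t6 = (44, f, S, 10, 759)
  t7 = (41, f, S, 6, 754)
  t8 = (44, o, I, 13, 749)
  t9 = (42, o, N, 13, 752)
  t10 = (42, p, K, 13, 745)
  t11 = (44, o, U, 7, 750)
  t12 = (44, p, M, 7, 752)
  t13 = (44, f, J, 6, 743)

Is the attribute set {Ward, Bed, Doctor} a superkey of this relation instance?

All 13 rows have distinct {Ward, Bed, Doctor} values, so {Ward, Bed, Doctor} → (all attributes) holds and {Ward, Bed, Doctor} is a superkey.

Yes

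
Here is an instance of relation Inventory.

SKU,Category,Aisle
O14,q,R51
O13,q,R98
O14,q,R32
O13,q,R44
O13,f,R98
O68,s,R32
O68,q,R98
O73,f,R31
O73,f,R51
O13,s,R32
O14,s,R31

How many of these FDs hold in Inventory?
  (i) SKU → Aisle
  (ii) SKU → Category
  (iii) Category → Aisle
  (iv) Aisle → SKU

(i) SKU → Aisle: SKU=O14: 3 rows → Aisle takes values {R51, R32, R31} — violation; SKU=O13: 4 rows → Aisle takes values {R98, R44, R32} — violation; SKU=O68: 2 rows → Aisle takes values {R32, R98} — violation; SKU=O73: 2 rows → Aisle takes values {R31, R51} — violation — fails.
(ii) SKU → Category: SKU=O14: 3 rows → Category takes values {q, s} — violation; SKU=O13: 4 rows → Category takes values {q, f, s} — violation; SKU=O68: 2 rows → Category takes values {s, q} — violation — fails.
(iii) Category → Aisle: Category=q: 5 rows → Aisle takes values {R51, R98, R32, R44} — violation; Category=f: 3 rows → Aisle takes values {R98, R31, R51} — violation; Category=s: 3 rows → Aisle takes values {R32, R31} — violation — fails.
(iv) Aisle → SKU: Aisle=R51: 2 rows → SKU takes values {O14, O73} — violation; Aisle=R98: 3 rows → SKU takes values {O13, O68} — violation; Aisle=R32: 3 rows → SKU takes values {O14, O68, O13} — violation; Aisle=R31: 2 rows → SKU takes values {O73, O14} — violation — fails.
None of the 4 dependencies hold.

0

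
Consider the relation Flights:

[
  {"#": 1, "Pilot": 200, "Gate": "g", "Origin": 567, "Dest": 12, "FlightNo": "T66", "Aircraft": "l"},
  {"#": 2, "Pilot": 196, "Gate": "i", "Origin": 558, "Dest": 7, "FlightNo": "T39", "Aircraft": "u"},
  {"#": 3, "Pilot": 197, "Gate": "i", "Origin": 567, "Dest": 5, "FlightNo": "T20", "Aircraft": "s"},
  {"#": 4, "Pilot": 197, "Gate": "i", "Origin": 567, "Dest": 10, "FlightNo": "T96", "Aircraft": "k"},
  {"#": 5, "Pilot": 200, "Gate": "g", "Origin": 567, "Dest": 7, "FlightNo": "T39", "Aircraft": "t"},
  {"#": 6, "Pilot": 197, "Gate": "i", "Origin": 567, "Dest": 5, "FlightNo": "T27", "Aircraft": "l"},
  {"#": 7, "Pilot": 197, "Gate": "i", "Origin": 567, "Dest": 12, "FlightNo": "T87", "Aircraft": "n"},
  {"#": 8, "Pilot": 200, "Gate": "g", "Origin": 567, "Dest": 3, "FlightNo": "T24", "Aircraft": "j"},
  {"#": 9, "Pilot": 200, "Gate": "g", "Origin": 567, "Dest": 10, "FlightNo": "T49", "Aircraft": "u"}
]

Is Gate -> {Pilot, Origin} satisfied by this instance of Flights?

No

Gate=g: rows 1, 5, 8, 9 → {Pilot,Origin} = (200, 567), (200, 567), (200, 567), (200, 567) ✓
Gate=i: rows 2, 3, 4, 6, 7 → {Pilot,Origin} takes values {(196, 558), (197, 567)} — violation
Two rows agree on Gate but differ on {Pilot, Origin}, so Gate -> {Pilot, Origin} does not hold.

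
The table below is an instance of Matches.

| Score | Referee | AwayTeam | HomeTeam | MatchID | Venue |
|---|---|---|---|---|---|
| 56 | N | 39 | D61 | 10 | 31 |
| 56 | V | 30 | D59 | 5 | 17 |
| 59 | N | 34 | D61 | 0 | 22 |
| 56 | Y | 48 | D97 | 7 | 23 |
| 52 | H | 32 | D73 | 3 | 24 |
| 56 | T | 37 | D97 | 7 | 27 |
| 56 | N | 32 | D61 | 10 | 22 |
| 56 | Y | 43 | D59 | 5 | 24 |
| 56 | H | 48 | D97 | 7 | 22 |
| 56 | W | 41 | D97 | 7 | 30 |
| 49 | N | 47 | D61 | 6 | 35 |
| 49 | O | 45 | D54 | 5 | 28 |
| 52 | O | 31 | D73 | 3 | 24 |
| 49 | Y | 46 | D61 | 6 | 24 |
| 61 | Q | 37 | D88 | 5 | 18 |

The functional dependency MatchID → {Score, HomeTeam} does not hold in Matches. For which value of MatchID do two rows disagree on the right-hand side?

5

MatchID=10: 2 rows → {Score,HomeTeam} = (56, D61), (56, D61) ✓
MatchID=5: 4 rows → {Score,HomeTeam} takes values {(56, D59), (49, D54), (61, D88)} — violation
MatchID=0: 1 row → {Score,HomeTeam} = (59, D61) ✓
MatchID=7: 4 rows → {Score,HomeTeam} = (56, D97), (56, D97), (56, D97), (56, D97) ✓
MatchID=3: 2 rows → {Score,HomeTeam} = (52, D73), (52, D73) ✓
MatchID=6: 2 rows → {Score,HomeTeam} = (49, D61), (49, D61) ✓
The only MatchID value with inconsistent RHS is MatchID=5.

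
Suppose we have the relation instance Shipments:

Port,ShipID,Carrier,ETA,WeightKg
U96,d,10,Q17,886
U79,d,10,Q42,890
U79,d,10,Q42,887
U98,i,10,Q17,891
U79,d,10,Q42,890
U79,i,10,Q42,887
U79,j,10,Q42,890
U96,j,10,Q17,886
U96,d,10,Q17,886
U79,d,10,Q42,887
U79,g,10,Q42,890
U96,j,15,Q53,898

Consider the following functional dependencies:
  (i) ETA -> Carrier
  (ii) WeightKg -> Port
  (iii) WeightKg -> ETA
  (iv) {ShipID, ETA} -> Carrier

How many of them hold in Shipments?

4

(i) ETA -> Carrier: every LHS value maps to a single RHS value — holds.
(ii) WeightKg -> Port: every LHS value maps to a single RHS value — holds.
(iii) WeightKg -> ETA: every LHS value maps to a single RHS value — holds.
(iv) {ShipID, ETA} -> Carrier: every LHS value maps to a single RHS value — holds.
4 of the 4 dependencies hold.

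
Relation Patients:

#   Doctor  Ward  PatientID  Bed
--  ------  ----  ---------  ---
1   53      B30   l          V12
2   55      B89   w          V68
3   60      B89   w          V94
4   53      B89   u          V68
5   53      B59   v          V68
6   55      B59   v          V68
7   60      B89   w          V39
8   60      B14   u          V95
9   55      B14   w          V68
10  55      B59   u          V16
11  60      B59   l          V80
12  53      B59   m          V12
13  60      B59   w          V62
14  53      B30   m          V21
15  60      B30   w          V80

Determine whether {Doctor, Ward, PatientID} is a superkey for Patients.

Rows 3 and 7 have the same {Doctor, Ward, PatientID} value (Doctor=60, Ward=B89, PatientID=w) but are distinct tuples, so {Doctor, Ward, PatientID} does not determine every attribute — not a superkey.

No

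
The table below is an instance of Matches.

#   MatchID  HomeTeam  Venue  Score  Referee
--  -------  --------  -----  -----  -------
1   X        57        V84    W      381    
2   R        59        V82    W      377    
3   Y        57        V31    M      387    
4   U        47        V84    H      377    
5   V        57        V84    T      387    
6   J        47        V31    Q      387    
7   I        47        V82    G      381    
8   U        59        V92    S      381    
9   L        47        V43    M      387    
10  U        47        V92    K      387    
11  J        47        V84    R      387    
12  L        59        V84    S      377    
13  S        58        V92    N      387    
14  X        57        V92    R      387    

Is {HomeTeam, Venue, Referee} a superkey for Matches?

Yes

All 14 rows have distinct {HomeTeam, Venue, Referee} values, so {HomeTeam, Venue, Referee} → (all attributes) holds and {HomeTeam, Venue, Referee} is a superkey.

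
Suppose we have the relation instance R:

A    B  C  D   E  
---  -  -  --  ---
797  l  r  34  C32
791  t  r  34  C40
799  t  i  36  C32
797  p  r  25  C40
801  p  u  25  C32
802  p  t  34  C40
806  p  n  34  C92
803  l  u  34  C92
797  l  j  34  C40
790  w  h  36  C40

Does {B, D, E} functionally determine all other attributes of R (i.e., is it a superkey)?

Yes

All 10 rows have distinct {B, D, E} values, so {B, D, E} → (all attributes) holds and {B, D, E} is a superkey.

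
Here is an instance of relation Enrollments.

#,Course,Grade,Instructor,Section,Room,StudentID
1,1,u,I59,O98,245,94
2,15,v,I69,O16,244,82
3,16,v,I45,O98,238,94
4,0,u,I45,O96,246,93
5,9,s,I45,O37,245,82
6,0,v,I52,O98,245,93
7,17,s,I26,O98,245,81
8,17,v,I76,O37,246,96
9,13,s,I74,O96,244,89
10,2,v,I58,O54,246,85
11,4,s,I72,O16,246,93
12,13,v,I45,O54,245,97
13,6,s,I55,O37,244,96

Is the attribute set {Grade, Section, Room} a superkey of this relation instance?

Yes

All 13 rows have distinct {Grade, Section, Room} values, so {Grade, Section, Room} → (all attributes) holds and {Grade, Section, Room} is a superkey.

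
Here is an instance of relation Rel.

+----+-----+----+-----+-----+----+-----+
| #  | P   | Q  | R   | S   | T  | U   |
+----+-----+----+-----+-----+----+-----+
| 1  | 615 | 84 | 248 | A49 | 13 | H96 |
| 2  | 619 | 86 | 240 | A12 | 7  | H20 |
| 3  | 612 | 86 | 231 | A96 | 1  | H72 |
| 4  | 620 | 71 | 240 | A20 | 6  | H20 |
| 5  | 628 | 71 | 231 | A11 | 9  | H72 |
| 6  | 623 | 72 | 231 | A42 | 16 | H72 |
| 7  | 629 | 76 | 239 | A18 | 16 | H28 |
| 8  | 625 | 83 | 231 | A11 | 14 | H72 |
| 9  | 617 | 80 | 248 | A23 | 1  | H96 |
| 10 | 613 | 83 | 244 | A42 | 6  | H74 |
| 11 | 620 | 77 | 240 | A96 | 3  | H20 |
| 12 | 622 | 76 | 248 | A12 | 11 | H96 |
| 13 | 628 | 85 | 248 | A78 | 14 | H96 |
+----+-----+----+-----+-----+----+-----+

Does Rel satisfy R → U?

R=248: rows 1, 9, 12, 13 → U = H96, H96, H96, H96 ✓
R=240: rows 2, 4, 11 → U = H20, H20, H20 ✓
R=231: rows 3, 5, 6, 8 → U = H72, H72, H72, H72 ✓
R=239: row 7 → U = H28 ✓
R=244: row 10 → U = H74 ✓
Every R value is associated with a single U value, so R → U holds.

Yes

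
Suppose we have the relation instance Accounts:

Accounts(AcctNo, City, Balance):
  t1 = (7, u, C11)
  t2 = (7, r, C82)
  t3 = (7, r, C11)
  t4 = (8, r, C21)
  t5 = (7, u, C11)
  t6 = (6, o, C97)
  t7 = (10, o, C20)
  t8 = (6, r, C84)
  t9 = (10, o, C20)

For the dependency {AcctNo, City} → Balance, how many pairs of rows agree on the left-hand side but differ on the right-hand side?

1

(AcctNo=7, City=u): all 2 rows agree on Balance — 0 pairs.
(AcctNo=7, City=r): violating pairs (2,3) — 1 pair.
(AcctNo=10, City=o): all 2 rows agree on Balance — 0 pairs.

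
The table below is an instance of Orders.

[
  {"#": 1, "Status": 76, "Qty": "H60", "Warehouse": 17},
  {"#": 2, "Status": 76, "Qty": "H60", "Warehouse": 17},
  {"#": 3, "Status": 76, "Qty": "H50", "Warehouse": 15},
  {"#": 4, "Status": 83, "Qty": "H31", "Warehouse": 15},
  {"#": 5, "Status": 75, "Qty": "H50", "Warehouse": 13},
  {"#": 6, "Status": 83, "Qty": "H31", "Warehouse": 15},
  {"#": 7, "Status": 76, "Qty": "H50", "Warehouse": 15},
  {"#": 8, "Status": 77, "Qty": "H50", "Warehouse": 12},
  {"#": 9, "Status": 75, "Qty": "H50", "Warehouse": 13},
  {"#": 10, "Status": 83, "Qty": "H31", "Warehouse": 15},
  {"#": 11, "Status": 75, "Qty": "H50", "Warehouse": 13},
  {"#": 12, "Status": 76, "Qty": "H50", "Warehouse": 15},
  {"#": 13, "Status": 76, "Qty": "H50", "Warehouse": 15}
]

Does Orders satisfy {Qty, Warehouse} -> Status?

(Qty=H60, Warehouse=17): rows 1, 2 → Status = 76, 76 ✓
(Qty=H50, Warehouse=15): rows 3, 7, 12, 13 → Status = 76, 76, 76, 76 ✓
(Qty=H31, Warehouse=15): rows 4, 6, 10 → Status = 83, 83, 83 ✓
(Qty=H50, Warehouse=13): rows 5, 9, 11 → Status = 75, 75, 75 ✓
(Qty=H50, Warehouse=12): row 8 → Status = 77 ✓
Every {Qty, Warehouse} value is associated with a single Status value, so {Qty, Warehouse} -> Status holds.

Yes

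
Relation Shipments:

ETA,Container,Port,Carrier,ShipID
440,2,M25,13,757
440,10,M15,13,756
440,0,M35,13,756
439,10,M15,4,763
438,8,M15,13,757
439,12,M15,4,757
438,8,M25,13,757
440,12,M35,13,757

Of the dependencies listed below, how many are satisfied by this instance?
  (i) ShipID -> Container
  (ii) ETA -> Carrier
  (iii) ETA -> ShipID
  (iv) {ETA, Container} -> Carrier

2

(i) ShipID -> Container: ShipID=757: 5 rows → Container takes values {2, 8, 12} — violation; ShipID=756: 2 rows → Container takes values {10, 0} — violation — fails.
(ii) ETA -> Carrier: every LHS value maps to a single RHS value — holds.
(iii) ETA -> ShipID: ETA=440: 4 rows → ShipID takes values {757, 756} — violation; ETA=439: 2 rows → ShipID takes values {763, 757} — violation — fails.
(iv) {ETA, Container} -> Carrier: every LHS value maps to a single RHS value — holds.
2 of the 4 dependencies hold.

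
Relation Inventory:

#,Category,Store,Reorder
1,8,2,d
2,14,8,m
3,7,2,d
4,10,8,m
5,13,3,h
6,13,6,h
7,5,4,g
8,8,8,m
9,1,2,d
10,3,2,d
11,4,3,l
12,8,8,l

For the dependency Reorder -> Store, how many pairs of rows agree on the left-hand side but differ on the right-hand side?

2

Reorder=d: all 4 rows agree on Store — 0 pairs.
Reorder=m: all 3 rows agree on Store — 0 pairs.
Reorder=h: violating pairs (5,6) — 1 pair.
Reorder=l: violating pairs (11,12) — 1 pair.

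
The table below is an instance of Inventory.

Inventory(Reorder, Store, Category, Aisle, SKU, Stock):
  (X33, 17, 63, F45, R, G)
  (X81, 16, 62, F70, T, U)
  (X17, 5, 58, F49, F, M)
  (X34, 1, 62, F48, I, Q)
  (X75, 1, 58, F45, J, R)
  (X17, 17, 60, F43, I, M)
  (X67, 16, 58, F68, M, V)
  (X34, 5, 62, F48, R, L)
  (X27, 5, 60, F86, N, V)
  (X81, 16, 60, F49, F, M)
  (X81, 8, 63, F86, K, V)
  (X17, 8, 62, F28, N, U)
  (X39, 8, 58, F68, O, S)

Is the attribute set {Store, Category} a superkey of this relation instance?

Yes

All 13 rows have distinct {Store, Category} values, so {Store, Category} → (all attributes) holds and {Store, Category} is a superkey.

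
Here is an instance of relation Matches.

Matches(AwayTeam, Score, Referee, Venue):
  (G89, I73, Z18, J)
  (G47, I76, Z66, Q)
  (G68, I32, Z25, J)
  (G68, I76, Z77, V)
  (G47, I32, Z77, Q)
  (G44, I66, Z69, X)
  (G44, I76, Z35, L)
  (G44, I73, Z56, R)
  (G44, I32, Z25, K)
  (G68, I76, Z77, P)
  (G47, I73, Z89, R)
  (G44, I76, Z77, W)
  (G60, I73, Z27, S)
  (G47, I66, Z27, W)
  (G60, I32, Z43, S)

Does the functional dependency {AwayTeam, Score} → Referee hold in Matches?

(AwayTeam=G89, Score=I73): 1 row → Referee = Z18 ✓
(AwayTeam=G47, Score=I76): 1 row → Referee = Z66 ✓
(AwayTeam=G68, Score=I32): 1 row → Referee = Z25 ✓
(AwayTeam=G68, Score=I76): 2 rows → Referee = Z77, Z77 ✓
(AwayTeam=G47, Score=I32): 1 row → Referee = Z77 ✓
(AwayTeam=G44, Score=I66): 1 row → Referee = Z69 ✓
(AwayTeam=G44, Score=I76): 2 rows → Referee takes values {Z35, Z77} — violation
(AwayTeam=G44, Score=I73): 1 row → Referee = Z56 ✓
(AwayTeam=G44, Score=I32): 1 row → Referee = Z25 ✓
(AwayTeam=G47, Score=I73): 1 row → Referee = Z89 ✓
(AwayTeam=G60, Score=I73): 1 row → Referee = Z27 ✓
(AwayTeam=G47, Score=I66): 1 row → Referee = Z27 ✓
(AwayTeam=G60, Score=I32): 1 row → Referee = Z43 ✓
Two rows agree on {AwayTeam, Score} but differ on Referee, so {AwayTeam, Score} → Referee does not hold.

No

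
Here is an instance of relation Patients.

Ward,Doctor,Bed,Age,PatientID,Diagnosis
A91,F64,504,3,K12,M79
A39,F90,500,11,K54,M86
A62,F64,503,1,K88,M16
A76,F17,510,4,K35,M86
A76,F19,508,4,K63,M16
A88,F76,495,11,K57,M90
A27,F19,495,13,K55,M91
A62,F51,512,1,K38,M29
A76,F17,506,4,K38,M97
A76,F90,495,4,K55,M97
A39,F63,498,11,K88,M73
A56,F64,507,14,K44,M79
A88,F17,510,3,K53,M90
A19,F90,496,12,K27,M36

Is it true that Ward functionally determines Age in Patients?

Ward=A91: 1 row → Age = 3 ✓
Ward=A39: 2 rows → Age = 11, 11 ✓
Ward=A62: 2 rows → Age = 1, 1 ✓
Ward=A76: 4 rows → Age = 4, 4, 4, 4 ✓
Ward=A88: 2 rows → Age takes values {11, 3} — violation
Ward=A27: 1 row → Age = 13 ✓
Ward=A56: 1 row → Age = 14 ✓
Ward=A19: 1 row → Age = 12 ✓
Two rows agree on Ward but differ on Age, so Ward → Age does not hold.

No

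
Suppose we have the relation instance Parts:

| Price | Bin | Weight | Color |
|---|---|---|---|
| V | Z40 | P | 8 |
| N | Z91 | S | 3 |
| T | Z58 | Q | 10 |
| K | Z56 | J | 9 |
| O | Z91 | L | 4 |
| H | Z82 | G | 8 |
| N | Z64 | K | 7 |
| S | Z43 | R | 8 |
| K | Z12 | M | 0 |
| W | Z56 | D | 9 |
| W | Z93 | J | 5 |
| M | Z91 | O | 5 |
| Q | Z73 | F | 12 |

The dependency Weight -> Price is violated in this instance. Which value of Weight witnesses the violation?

J

Weight=P: 1 row → Price = V ✓
Weight=S: 1 row → Price = N ✓
Weight=Q: 1 row → Price = T ✓
Weight=J: 2 rows → Price takes values {K, W} — violation
Weight=L: 1 row → Price = O ✓
Weight=G: 1 row → Price = H ✓
Weight=K: 1 row → Price = N ✓
Weight=R: 1 row → Price = S ✓
Weight=M: 1 row → Price = K ✓
Weight=D: 1 row → Price = W ✓
Weight=O: 1 row → Price = M ✓
Weight=F: 1 row → Price = Q ✓
The only Weight value with inconsistent Price is Weight=J.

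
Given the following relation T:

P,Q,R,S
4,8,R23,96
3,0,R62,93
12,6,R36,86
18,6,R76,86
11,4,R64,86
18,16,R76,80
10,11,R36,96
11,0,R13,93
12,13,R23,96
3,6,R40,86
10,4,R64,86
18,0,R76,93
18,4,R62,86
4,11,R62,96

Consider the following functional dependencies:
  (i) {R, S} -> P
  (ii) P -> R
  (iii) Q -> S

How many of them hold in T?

1

(i) {R, S} -> P: (R=R23, S=96): 2 rows → P takes values {4, 12} — violation; (R=R64, S=86): 2 rows → P takes values {11, 10} — violation — fails.
(ii) P -> R: P=4: 2 rows → R takes values {R23, R62} — violation; P=3: 2 rows → R takes values {R62, R40} — violation; P=12: 2 rows → R takes values {R36, R23} — violation; P=18: 4 rows → R takes values {R76, R62} — violation; P=11: 2 rows → R takes values {R64, R13} — violation; P=10: 2 rows → R takes values {R36, R64} — violation — fails.
(iii) Q -> S: every LHS value maps to a single RHS value — holds.
1 of the 3 dependencies holds.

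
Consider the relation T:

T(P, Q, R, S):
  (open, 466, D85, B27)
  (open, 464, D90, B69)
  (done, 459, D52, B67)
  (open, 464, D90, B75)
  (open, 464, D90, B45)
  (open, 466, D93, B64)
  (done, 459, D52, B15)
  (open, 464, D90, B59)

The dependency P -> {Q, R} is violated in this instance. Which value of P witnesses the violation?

P=open: 6 rows → {Q,R} takes values {(466, D85), (464, D90), (466, D93)} — violation
P=done: 2 rows → {Q,R} = (459, D52), (459, D52) ✓
The only P value with inconsistent RHS is P=open.

open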